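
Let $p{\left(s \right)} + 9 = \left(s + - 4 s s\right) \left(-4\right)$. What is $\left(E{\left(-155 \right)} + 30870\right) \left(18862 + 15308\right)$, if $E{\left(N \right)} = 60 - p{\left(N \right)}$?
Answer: $-12098947770$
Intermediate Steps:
$p{\left(s \right)} = -9 - 4 s + 16 s^{2}$ ($p{\left(s \right)} = -9 + \left(s + - 4 s s\right) \left(-4\right) = -9 + \left(s - 4 s^{2}\right) \left(-4\right) = -9 + \left(- 4 s + 16 s^{2}\right) = -9 - 4 s + 16 s^{2}$)
$E{\left(N \right)} = 69 - 16 N^{2} + 4 N$ ($E{\left(N \right)} = 60 - \left(-9 - 4 N + 16 N^{2}\right) = 60 + \left(9 - 16 N^{2} + 4 N\right) = 69 - 16 N^{2} + 4 N$)
$\left(E{\left(-155 \right)} + 30870\right) \left(18862 + 15308\right) = \left(\left(69 - 16 \left(-155\right)^{2} + 4 \left(-155\right)\right) + 30870\right) \left(18862 + 15308\right) = \left(\left(69 - 384400 - 620\right) + 30870\right) 34170 = \left(-384951 + 30870\right) 34170 = \left(-354081\right) 34170 = -12098947770$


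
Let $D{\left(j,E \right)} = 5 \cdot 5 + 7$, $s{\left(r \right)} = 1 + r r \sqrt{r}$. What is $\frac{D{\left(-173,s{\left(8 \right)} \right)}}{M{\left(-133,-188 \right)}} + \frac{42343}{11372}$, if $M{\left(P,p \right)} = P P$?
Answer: $\frac{749369231}{201159308} \approx 3.7253$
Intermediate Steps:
$M{\left(P,p \right)} = P^{2}$
$s{\left(r \right)} = 1 + r^{\frac{5}{2}}$ ($s{\left(r \right)} = 1 + r r^{\frac{3}{2}} = 1 + r^{\frac{5}{2}}$)
$D{\left(j,E \right)} = 32$ ($D{\left(j,E \right)} = 25 + 7 = 32$)
$\frac{D{\left(-173,s{\left(8 \right)} \right)}}{M{\left(-133,-188 \right)}} + \frac{42343}{11372} = \frac{32}{\left(-133\right)^{2}} + \frac{42343}{11372} = \frac{32}{17689} + 42343 \cdot \frac{1}{11372} = 32 \cdot \frac{1}{17689} + \frac{42343}{11372} = \frac{32}{17689} + \frac{42343}{11372} = \frac{749369231}{201159308}$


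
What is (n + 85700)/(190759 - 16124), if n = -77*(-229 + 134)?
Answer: 351/659 ≈ 0.53263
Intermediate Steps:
n = 7315 (n = -77*(-95) = 7315)
(n + 85700)/(190759 - 16124) = (7315 + 85700)/(190759 - 16124) = 93015/174635 = 93015*(1/174635) = 351/659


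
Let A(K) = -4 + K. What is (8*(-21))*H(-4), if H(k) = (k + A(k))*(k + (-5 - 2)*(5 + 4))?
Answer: -135072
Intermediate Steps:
H(k) = (-63 + k)*(-4 + 2*k) (H(k) = (k + (-4 + k))*(k + (-5 - 2)*(5 + 4)) = (-4 + 2*k)*(k - 7*9) = (-4 + 2*k)*(k - 63) = (-4 + 2*k)*(-63 + k) = (-63 + k)*(-4 + 2*k))
(8*(-21))*H(-4) = (8*(-21))*(252 - 130*(-4) + 2*(-4)**2) = -168*(252 + 520 + 2*16) = -168*(252 + 520 + 32) = -168*804 = -135072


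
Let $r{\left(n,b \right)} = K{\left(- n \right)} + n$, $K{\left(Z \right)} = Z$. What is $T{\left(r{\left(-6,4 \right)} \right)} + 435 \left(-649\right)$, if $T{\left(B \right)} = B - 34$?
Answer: $-282349$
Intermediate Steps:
$r{\left(n,b \right)} = 0$ ($r{\left(n,b \right)} = - n + n = 0$)
$T{\left(B \right)} = -34 + B$
$T{\left(r{\left(-6,4 \right)} \right)} + 435 \left(-649\right) = \left(-34 + 0\right) + 435 \left(-649\right) = -34 - 282315 = -282349$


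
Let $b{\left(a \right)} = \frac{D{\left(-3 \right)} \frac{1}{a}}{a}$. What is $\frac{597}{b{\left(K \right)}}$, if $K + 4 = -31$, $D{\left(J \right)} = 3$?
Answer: $243775$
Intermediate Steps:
$K = -35$ ($K = -4 - 31 = -35$)
$b{\left(a \right)} = \frac{3}{a^{2}}$ ($b{\left(a \right)} = \frac{3 \frac{1}{a}}{a} = \frac{3}{a^{2}}$)
$\frac{597}{b{\left(K \right)}} = \frac{597}{3 \cdot \frac{1}{1225}} = \frac{597}{\frac{3}{1225}} = 597 \cdot \frac{1225}{3} = 243775$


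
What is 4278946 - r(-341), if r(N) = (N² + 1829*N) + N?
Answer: 4786695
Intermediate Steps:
r(N) = N² + 1830*N
4278946 - r(-341) = 4278946 - (-341)*(1830 - 341) = 4278946 - (-341)*1489 = 4278946 - 1*(-507749) = 4278946 + 507749 = 4786695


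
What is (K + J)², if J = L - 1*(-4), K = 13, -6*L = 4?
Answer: 2401/9 ≈ 266.78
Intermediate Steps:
L = -⅔ (L = -⅙*4 = -⅔ ≈ -0.66667)
J = 10/3 (J = -⅔ - 1*(-4) = -⅔ + 4 = 10/3 ≈ 3.3333)
(K + J)² = (13 + 10/3)² = (49/3)² = 2401/9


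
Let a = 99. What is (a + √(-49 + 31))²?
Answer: 9783 + 594*I*√2 ≈ 9783.0 + 840.04*I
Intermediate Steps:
(a + √(-49 + 31))² = (99 + √(-49 + 31))² = (99 + √(-18))² = (99 + 3*I*√2)²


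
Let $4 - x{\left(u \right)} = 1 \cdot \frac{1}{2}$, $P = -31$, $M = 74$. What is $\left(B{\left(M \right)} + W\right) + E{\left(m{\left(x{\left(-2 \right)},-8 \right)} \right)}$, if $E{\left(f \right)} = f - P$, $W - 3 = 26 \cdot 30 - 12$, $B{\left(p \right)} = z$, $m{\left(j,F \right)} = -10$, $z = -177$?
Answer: $615$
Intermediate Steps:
$x{\left(u \right)} = \frac{7}{2}$ ($x{\left(u \right)} = 4 - 1 \cdot \frac{1}{2} = 4 - \frac{1}{2} = \frac{7}{2}$)
$B{\left(p \right)} = -177$
$W = 771$ ($W = 3 + \left(26 \cdot 30 - 12\right) = 3 + \left(780 - 12\right) = 3 + 768 = 771$)
$E{\left(f \right)} = 31 + f$ ($E{\left(f \right)} = f - -31 = f + 31 = 31 + f$)
$\left(B{\left(M \right)} + W\right) + E{\left(m{\left(x{\left(-2 \right)},-8 \right)} \right)} = \left(-177 + 771\right) + \left(31 - 10\right) = 594 + 21 = 615$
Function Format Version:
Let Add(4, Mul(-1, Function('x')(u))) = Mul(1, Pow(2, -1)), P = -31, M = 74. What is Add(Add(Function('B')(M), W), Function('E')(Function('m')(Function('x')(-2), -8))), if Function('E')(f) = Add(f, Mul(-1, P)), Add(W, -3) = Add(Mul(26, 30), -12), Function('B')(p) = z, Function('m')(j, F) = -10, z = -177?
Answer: 615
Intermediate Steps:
Function('x')(u) = Rational(7, 2) (Function('x')(u) = Add(4, Mul(-1, Mul(1, Pow(2, -1)))) = Add(4, Mul(-1, Mul(1, Rational(1, 2)))) = Add(4, Mul(-1, Rational(1, 2))) = Add(4, Rational(-1, 2)) = Rational(7, 2))
Function('B')(p) = -177
W = 771 (W = Add(3, Add(Mul(26, 30), -12)) = Add(3, Add(780, -12)) = Add(3, 768) = 771)
Function('E')(f) = Add(31, f) (Function('E')(f) = Add(f, Mul(-1, -31)) = Add(f, 31) = Add(31, f))
Add(Add(Function('B')(M), W), Function('E')(Function('m')(Function('x')(-2), -8))) = Add(Add(-177, 771), Add(31, -10)) = Add(594, 21) = 615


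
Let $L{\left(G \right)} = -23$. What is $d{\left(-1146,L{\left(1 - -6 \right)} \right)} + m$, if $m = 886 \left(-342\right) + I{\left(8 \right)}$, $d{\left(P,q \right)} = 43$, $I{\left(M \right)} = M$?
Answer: $-302961$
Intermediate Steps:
$m = -303004$ ($m = 886 \left(-342\right) + 8 = -303012 + 8 = -303004$)
$d{\left(-1146,L{\left(1 - -6 \right)} \right)} + m = 43 - 303004 = -302961$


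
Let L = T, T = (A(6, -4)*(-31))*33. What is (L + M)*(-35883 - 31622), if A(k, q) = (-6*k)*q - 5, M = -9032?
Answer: 10208713645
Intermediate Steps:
A(k, q) = -5 - 6*k*q (A(k, q) = -6*k*q - 5 = -5 - 6*k*q)
T = -142197 (T = ((-5 - 6*6*(-4))*(-31))*33 = ((-5 + 144)*(-31))*33 = (139*(-31))*33 = -4309*33 = -142197)
L = -142197
(L + M)*(-35883 - 31622) = (-142197 - 9032)*(-35883 - 31622) = -151229*(-67505) = 10208713645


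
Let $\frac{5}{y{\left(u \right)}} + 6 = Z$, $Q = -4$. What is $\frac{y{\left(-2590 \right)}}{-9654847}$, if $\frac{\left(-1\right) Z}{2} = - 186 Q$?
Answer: $\frac{5}{14424341418} \approx 3.4664 \cdot 10^{-10}$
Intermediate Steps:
$Z = -1488$ ($Z = - 2 \left(\left(-186\right) \left(-4\right)\right) = \left(-2\right) 744 = -1488$)
$y{\left(u \right)} = - \frac{5}{1494}$ ($y{\left(u \right)} = \frac{5}{-6 - 1488} = \frac{5}{-1494} = 5 \left(- \frac{1}{1494}\right) = - \frac{5}{1494}$)
$\frac{y{\left(-2590 \right)}}{-9654847} = - \frac{5}{1494 \left(-9654847\right)} = \left(- \frac{5}{1494}\right) \left(- \frac{1}{9654847}\right) = \frac{5}{14424341418}$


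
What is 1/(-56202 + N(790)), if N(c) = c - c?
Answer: -1/56202 ≈ -1.7793e-5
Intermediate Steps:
N(c) = 0
1/(-56202 + N(790)) = 1/(-56202 + 0) = 1/(-56202) = -1/56202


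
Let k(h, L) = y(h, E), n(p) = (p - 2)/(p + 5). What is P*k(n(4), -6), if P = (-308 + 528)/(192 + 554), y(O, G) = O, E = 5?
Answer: 220/3357 ≈ 0.065535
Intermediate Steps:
n(p) = (-2 + p)/(5 + p)
k(h, L) = h
P = 110/373 (P = 220/746 = 220*(1/746) = 110/373 ≈ 0.29491)
P*k(n(4), -6) = 110*((-2 + 4)/(5 + 4))/373 = 110*(2/9)/373 = 110*((⅑)*2)/373 = (110/373)*(2/9) = 220/3357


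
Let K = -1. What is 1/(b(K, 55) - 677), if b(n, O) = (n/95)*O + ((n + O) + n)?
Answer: -19/11867 ≈ -0.0016011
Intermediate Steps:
b(n, O) = O + 2*n + O*n/95 (b(n, O) = (n*(1/95))*O + ((O + n) + n) = (n/95)*O + (O + 2*n) = O*n/95 + (O + 2*n) = O + 2*n + O*n/95)
1/(b(K, 55) - 677) = 1/((55 + 2*(-1) + (1/95)*55*(-1)) - 677) = 1/((55 - 2 - 11/19) - 677) = 1/(996/19 - 677) = 1/(-11867/19) = -19/11867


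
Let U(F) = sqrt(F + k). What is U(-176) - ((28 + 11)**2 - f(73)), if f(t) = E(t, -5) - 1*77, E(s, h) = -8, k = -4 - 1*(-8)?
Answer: -1606 + 2*I*sqrt(43) ≈ -1606.0 + 13.115*I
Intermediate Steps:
k = 4 (k = -4 + 8 = 4)
f(t) = -85 (f(t) = -8 - 1*77 = -8 - 77 = -85)
U(F) = sqrt(4 + F) (U(F) = sqrt(F + 4) = sqrt(4 + F))
U(-176) - ((28 + 11)**2 - f(73)) = sqrt(4 - 176) - ((28 + 11)**2 - 1*(-85)) = sqrt(-172) - (39**2 + 85) = 2*I*sqrt(43) - (1521 + 85) = 2*I*sqrt(43) - 1*1606 = 2*I*sqrt(43) - 1606 = -1606 + 2*I*sqrt(43)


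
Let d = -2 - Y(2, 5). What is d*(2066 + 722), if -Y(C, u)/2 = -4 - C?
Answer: -39032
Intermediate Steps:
Y(C, u) = 8 + 2*C (Y(C, u) = -2*(-4 - C) = 8 + 2*C)
d = -14 (d = -2 - (8 + 2*2) = -2 - (8 + 4) = -2 - 1*12 = -2 - 12 = -14)
d*(2066 + 722) = -14*(2066 + 722) = -14*2788 = -39032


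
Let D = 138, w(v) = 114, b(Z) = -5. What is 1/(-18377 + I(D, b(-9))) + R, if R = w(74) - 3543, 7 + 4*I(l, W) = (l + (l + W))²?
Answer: -126875/37 ≈ -3429.1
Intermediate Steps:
I(l, W) = -7/4 + (W + 2*l)²/4 (I(l, W) = -7/4 + (l + (l + W))²/4 = -7/4 + (l + (W + l))²/4 = -7/4 + (W + 2*l)²/4)
R = -3429 (R = 114 - 3543 = -3429)
1/(-18377 + I(D, b(-9))) + R = 1/(-18377 + (-7/4 + (-5 + 2*138)²/4)) - 3429 = 1/(-18377 + (-7/4 + (-5 + 276)²/4)) - 3429 = 1/(-18377 + (-7/4 + (¼)*271²)) - 3429 = 1/(-18377 + (-7/4 + (¼)*73441)) - 3429 = 1/(-18377 + (-7/4 + 73441/4)) - 3429 = 1/(-18377 + 36717/2) - 3429 = 1/(-37/2) - 3429 = -2/37 - 3429 = -126875/37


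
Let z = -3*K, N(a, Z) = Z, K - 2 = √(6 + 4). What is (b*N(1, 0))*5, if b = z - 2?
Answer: 0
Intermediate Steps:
K = 2 + √10 (K = 2 + √(6 + 4) = 2 + √10 ≈ 5.1623)
z = -6 - 3*√10 (z = -3*(2 + √10) = -6 - 3*√10 ≈ -15.487)
b = -8 - 3*√10 (b = (-6 - 3*√10) - 2 = -8 - 3*√10 ≈ -17.487)
(b*N(1, 0))*5 = ((-8 - 3*√10)*0)*5 = 0*5 = 0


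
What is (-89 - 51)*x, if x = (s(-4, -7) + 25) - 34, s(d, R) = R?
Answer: 2240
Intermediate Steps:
x = -16 (x = (-7 + 25) - 34 = 18 - 34 = -16)
(-89 - 51)*x = (-89 - 51)*(-16) = -140*(-16) = 2240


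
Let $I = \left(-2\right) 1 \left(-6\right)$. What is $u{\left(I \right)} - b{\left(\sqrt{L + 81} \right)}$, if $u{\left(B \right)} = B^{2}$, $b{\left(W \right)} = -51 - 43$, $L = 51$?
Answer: $238$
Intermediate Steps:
$I = 12$ ($I = \left(-2\right) \left(-6\right) = 12$)
$b{\left(W \right)} = -94$ ($b{\left(W \right)} = -51 - 43 = -94$)
$u{\left(I \right)} - b{\left(\sqrt{L + 81} \right)} = 12^{2} - -94 = 144 + 94 = 238$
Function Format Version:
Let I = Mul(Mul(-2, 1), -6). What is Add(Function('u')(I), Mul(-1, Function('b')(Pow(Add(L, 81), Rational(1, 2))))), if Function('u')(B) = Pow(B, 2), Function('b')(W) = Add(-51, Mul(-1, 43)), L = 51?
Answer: 238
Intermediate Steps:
I = 12 (I = Mul(-2, -6) = 12)
Function('b')(W) = -94 (Function('b')(W) = Add(-51, -43) = -94)
Add(Function('u')(I), Mul(-1, Function('b')(Pow(Add(L, 81), Rational(1, 2))))) = Add(Pow(12, 2), Mul(-1, -94)) = Add(144, 94) = 238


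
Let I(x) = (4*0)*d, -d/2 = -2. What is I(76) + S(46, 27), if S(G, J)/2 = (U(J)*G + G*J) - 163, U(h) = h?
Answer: 4642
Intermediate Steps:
d = 4 (d = -2*(-2) = 4)
I(x) = 0 (I(x) = (4*0)*4 = 0*4 = 0)
S(G, J) = -326 + 4*G*J (S(G, J) = 2*((J*G + G*J) - 163) = 2*((G*J + G*J) - 163) = 2*(2*G*J - 163) = 2*(-163 + 2*G*J) = -326 + 4*G*J)
I(76) + S(46, 27) = 0 + (-326 + 4*46*27) = 0 + (-326 + 4968) = 0 + 4642 = 4642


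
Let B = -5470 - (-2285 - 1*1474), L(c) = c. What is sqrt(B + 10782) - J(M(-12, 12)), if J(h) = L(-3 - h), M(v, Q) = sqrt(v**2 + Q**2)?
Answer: 3 + sqrt(9071) + 12*sqrt(2) ≈ 115.21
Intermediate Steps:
M(v, Q) = sqrt(Q**2 + v**2)
J(h) = -3 - h
B = -1711 (B = -5470 - (-2285 - 1474) = -5470 - 1*(-3759) = -5470 + 3759 = -1711)
sqrt(B + 10782) - J(M(-12, 12)) = sqrt(-1711 + 10782) - (-3 - sqrt(12**2 + (-12)**2)) = sqrt(9071) - (-3 - sqrt(144 + 144)) = sqrt(9071) - (-3 - sqrt(288)) = sqrt(9071) - (-3 - 12*sqrt(2)) = sqrt(9071) + (3 + 12*sqrt(2)) = 3 + sqrt(9071) + 12*sqrt(2)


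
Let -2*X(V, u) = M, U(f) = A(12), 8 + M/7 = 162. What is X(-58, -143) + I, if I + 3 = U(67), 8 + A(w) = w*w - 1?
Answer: -407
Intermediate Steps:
A(w) = -9 + w² (A(w) = -8 + (w*w - 1) = -8 + (w² - 1) = -8 + (-1 + w²) = -9 + w²)
M = 1078 (M = -56 + 7*162 = -56 + 1134 = 1078)
U(f) = 135 (U(f) = -9 + 12² = -9 + 144 = 135)
X(V, u) = -539 (X(V, u) = -½*1078 = -539)
I = 132 (I = -3 + 135 = 132)
X(-58, -143) + I = -539 + 132 = -407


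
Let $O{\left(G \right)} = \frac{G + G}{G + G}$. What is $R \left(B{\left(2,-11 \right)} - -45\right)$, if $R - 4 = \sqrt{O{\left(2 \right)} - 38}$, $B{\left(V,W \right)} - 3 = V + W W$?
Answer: $684 + 171 i \sqrt{37} \approx 684.0 + 1040.2 i$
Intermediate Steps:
$B{\left(V,W \right)} = 3 + V + W^{2}$ ($B{\left(V,W \right)} = 3 + \left(V + W W\right) = 3 + \left(V + W^{2}\right) = 3 + V + W^{2}$)
$O{\left(G \right)} = 1$ ($O{\left(G \right)} = \frac{2 G}{2 G} = 2 G \frac{1}{2 G} = 1$)
$R = 4 + i \sqrt{37}$ ($R = 4 + \sqrt{1 - 38} = 4 + \sqrt{-37} = 4 + i \sqrt{37} \approx 4.0 + 6.0828 i$)
$R \left(B{\left(2,-11 \right)} - -45\right) = \left(4 + i \sqrt{37}\right) \left(\left(3 + 2 + \left(-11\right)^{2}\right) - -45\right) = \left(4 + i \sqrt{37}\right) \left(\left(3 + 2 + 121\right) + 45\right) = \left(4 + i \sqrt{37}\right) \left(126 + 45\right) = \left(4 + i \sqrt{37}\right) 171 = 684 + 171 i \sqrt{37}$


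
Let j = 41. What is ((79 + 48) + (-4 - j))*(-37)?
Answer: -3034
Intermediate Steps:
((79 + 48) + (-4 - j))*(-37) = ((79 + 48) + (-4 - 1*41))*(-37) = (127 + (-4 - 41))*(-37) = (127 - 45)*(-37) = 82*(-37) = -3034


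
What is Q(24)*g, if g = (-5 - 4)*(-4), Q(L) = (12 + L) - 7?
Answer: 1044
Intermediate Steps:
Q(L) = 5 + L
g = 36 (g = -9*(-4) = 36)
Q(24)*g = (5 + 24)*36 = 29*36 = 1044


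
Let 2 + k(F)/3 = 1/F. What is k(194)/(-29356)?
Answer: 1161/5695064 ≈ 0.00020386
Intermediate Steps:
k(F) = -6 + 3/F
k(194)/(-29356) = (-6 + 3/194)/(-29356) = (-6 + 3*(1/194))*(-1/29356) = (-6 + 3/194)*(-1/29356) = -1161/194*(-1/29356) = 1161/5695064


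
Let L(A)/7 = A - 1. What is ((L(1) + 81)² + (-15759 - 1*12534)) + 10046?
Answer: -11686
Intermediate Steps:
L(A) = -7 + 7*A (L(A) = 7*(A - 1) = 7*(-1 + A) = -7 + 7*A)
((L(1) + 81)² + (-15759 - 1*12534)) + 10046 = (((-7 + 7*1) + 81)² + (-15759 - 1*12534)) + 10046 = (((-7 + 7) + 81)² + (-15759 - 12534)) + 10046 = ((0 + 81)² - 28293) + 10046 = (81² - 28293) + 10046 = (6561 - 28293) + 10046 = -21732 + 10046 = -11686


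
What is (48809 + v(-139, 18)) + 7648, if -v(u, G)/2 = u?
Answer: 56735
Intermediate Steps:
v(u, G) = -2*u
(48809 + v(-139, 18)) + 7648 = (48809 - 2*(-139)) + 7648 = (48809 + 278) + 7648 = 49087 + 7648 = 56735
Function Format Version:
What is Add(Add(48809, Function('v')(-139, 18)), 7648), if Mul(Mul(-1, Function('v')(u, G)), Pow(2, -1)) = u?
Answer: 56735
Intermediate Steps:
Function('v')(u, G) = Mul(-2, u)
Add(Add(48809, Function('v')(-139, 18)), 7648) = Add(Add(48809, Mul(-2, -139)), 7648) = Add(Add(48809, 278), 7648) = Add(49087, 7648) = 56735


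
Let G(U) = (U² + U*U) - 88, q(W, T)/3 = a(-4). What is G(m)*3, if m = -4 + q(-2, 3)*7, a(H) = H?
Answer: 46200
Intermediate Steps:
q(W, T) = -12 (q(W, T) = 3*(-4) = -12)
m = -88 (m = -4 - 12*7 = -4 - 84 = -88)
G(U) = -88 + 2*U² (G(U) = (U² + U²) - 88 = 2*U² - 88 = -88 + 2*U²)
G(m)*3 = (-88 + 2*(-88)²)*3 = (-88 + 2*7744)*3 = (-88 + 15488)*3 = 15400*3 = 46200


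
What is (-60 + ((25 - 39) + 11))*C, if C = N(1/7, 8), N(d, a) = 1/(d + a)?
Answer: -147/19 ≈ -7.7368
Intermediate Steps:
N(d, a) = 1/(a + d)
C = 7/57 (C = 1/(8 + 1/7) = 1/(57/7) = 7/57 ≈ 0.12281)
(-60 + ((25 - 39) + 11))*C = (-60 + ((25 - 39) + 11))*(7/57) = (-60 + (-14 + 11))*(7/57) = (-60 - 3)*(7/57) = -63*7/57 = -147/19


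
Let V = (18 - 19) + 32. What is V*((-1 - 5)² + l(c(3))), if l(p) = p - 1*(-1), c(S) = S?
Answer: 1240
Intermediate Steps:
V = 31 (V = -1 + 32 = 31)
l(p) = 1 + p (l(p) = p + 1 = 1 + p)
V*((-1 - 5)² + l(c(3))) = 31*((-1 - 5)² + (1 + 3)) = 31*((-6)² + 4) = 31*(36 + 4) = 31*40 = 1240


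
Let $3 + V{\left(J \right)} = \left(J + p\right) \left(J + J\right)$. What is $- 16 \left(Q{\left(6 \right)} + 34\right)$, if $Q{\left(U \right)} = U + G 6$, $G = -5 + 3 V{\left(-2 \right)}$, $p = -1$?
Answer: $-2752$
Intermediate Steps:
$V{\left(J \right)} = -3 + 2 J \left(-1 + J\right)$ ($V{\left(J \right)} = -3 + \left(J - 1\right) \left(J + J\right) = -3 + \left(-1 + J\right) 2 J = -3 + 2 J \left(-1 + J\right)$)
$G = 22$ ($G = -5 + 3 \left(-3 - -4 + 2 \left(-2\right)^{2}\right) = -5 + 3 \left(-3 + 4 + 2 \cdot 4\right) = -5 + 3 \left(-3 + 4 + 8\right) = -5 + 3 \cdot 9 = -5 + 27 = 22$)
$Q{\left(U \right)} = 132 + U$ ($Q{\left(U \right)} = U + 22 \cdot 6 = U + 132 = 132 + U$)
$- 16 \left(Q{\left(6 \right)} + 34\right) = - 16 \left(\left(132 + 6\right) + 34\right) = - 16 \left(138 + 34\right) = \left(-16\right) 172 = -2752$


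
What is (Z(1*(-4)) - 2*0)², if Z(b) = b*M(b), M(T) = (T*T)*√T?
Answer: -16384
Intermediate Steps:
M(T) = T^(5/2) (M(T) = T²*√T = T^(5/2))
Z(b) = b^(7/2) (Z(b) = b*b^(5/2) = b^(7/2))
(Z(1*(-4)) - 2*0)² = ((1*(-4))^(7/2) - 2*0)² = ((-4)^(7/2) + 0)² = (-128*I + 0)² = (-128*I)² = -16384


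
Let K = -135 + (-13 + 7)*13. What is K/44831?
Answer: -213/44831 ≈ -0.0047512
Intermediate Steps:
K = -213 (K = -135 - 6*13 = -135 - 78 = -213)
K/44831 = -213/44831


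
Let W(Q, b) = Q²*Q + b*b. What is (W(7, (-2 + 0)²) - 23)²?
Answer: 112896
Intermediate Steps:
W(Q, b) = Q³ + b²
(W(7, (-2 + 0)²) - 23)² = ((7³ + ((-2 + 0)²)²) - 23)² = ((343 + ((-2)²)²) - 23)² = ((343 + 4²) - 23)² = ((343 + 16) - 23)² = (359 - 23)² = 336² = 112896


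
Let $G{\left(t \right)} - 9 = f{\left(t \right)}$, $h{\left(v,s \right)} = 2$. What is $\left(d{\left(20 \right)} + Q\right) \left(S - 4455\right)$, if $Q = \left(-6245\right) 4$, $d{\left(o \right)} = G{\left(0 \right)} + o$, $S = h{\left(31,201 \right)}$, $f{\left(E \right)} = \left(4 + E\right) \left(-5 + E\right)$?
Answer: $111195863$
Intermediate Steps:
$f{\left(E \right)} = \left(-5 + E\right) \left(4 + E\right)$
$G{\left(t \right)} = -11 + t^{2} - t$ ($G{\left(t \right)} = 9 - \left(20 + t - t^{2}\right) = -11 + t^{2} - t$)
$S = 2$
$d{\left(o \right)} = -11 + o$ ($d{\left(o \right)} = \left(-11 + 0^{2} - 0\right) + o = \left(-11 + 0 + 0\right) + o = -11 + o$)
$Q = -24980$
$\left(d{\left(20 \right)} + Q\right) \left(S - 4455\right) = \left(\left(-11 + 20\right) - 24980\right) \left(2 - 4455\right) = \left(9 - 24980\right) \left(-4453\right) = \left(-24971\right) \left(-4453\right) = 111195863$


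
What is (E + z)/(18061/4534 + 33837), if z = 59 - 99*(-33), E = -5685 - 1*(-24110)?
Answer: 98619034/153435019 ≈ 0.64274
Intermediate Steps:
E = 18425 (E = -5685 + 24110 = 18425)
z = 3326 (z = 59 + 3267 = 3326)
(E + z)/(18061/4534 + 33837) = (18425 + 3326)/(18061/4534 + 33837) = 21751/(18061*(1/4534) + 33837) = 21751/(18061/4534 + 33837) = 21751/(153435019/4534) = 21751*(4534/153435019) = 98619034/153435019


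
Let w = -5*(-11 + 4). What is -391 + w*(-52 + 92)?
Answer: 1009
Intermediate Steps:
w = 35 (w = -5*(-7) = 35)
-391 + w*(-52 + 92) = -391 + 35*(-52 + 92) = -391 + 35*40 = -391 + 1400 = 1009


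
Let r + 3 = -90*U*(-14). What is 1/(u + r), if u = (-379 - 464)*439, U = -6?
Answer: -1/377640 ≈ -2.6480e-6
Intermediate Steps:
u = -370077 (u = -843*439 = -370077)
r = -7563 (r = -3 - 90*(-6)*(-14) = -3 + 540*(-14) = -3 - 7560 = -7563)
1/(u + r) = 1/(-370077 - 7563) = 1/(-377640) = -1/377640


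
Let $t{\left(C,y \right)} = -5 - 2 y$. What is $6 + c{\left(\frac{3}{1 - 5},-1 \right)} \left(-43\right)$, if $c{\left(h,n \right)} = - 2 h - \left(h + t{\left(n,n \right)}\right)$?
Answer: $- \frac{879}{4} \approx -219.75$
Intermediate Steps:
$c{\left(h,n \right)} = 5 - 3 h + 2 n$ ($c{\left(h,n \right)} = - 2 h - \left(h - \left(5 + 2 n\right)\right) = - 2 h - \left(-5 + h - 2 n\right) = - 2 h + \left(5 - h + 2 n\right) = 5 - 3 h + 2 n$)
$6 + c{\left(\frac{3}{1 - 5},-1 \right)} \left(-43\right) = 6 + \left(5 - 3 \frac{3}{1 - 5} + 2 \left(-1\right)\right) \left(-43\right) = 6 + \left(5 - 3 \frac{3}{1 - 5} - 2\right) \left(-43\right) = 6 + \left(5 - 3 \frac{3}{-4} - 2\right) \left(-43\right) = 6 + \left(5 - 3 \cdot 3 \left(- \frac{1}{4}\right) - 2\right) \left(-43\right) = 6 + \left(5 - - \frac{9}{4} - 2\right) \left(-43\right) = 6 + \left(5 + \frac{9}{4} - 2\right) \left(-43\right) = 6 + \frac{21}{4} \left(-43\right) = 6 - \frac{903}{4} = - \frac{879}{4}$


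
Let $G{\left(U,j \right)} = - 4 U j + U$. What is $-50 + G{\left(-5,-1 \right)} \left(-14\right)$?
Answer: $300$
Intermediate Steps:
$G{\left(U,j \right)} = U - 4 U j$ ($G{\left(U,j \right)} = - 4 U j + U = U - 4 U j$)
$-50 + G{\left(-5,-1 \right)} \left(-14\right) = -50 + - 5 \left(1 - -4\right) \left(-14\right) = -50 + - 5 \left(1 + 4\right) \left(-14\right) = -50 + \left(-5\right) 5 \left(-14\right) = -50 - -350 = -50 + 350 = 300$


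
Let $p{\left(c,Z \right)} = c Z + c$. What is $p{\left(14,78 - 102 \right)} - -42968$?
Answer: $42646$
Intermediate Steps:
$p{\left(c,Z \right)} = c + Z c$ ($p{\left(c,Z \right)} = Z c + c = c + Z c$)
$p{\left(14,78 - 102 \right)} - -42968 = 14 \left(1 + \left(78 - 102\right)\right) - -42968 = 14 \left(1 - 24\right) + 42968 = 14 \left(-23\right) + 42968 = -322 + 42968 = 42646$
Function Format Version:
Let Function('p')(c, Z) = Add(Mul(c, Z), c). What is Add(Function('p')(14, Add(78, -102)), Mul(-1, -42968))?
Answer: 42646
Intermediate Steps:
Function('p')(c, Z) = Add(c, Mul(Z, c)) (Function('p')(c, Z) = Add(Mul(Z, c), c) = Add(c, Mul(Z, c)))
Add(Function('p')(14, Add(78, -102)), Mul(-1, -42968)) = Add(Mul(14, Add(1, Add(78, -102))), Mul(-1, -42968)) = Add(Mul(14, Add(1, -24)), 42968) = Add(Mul(14, -23), 42968) = Add(-322, 42968) = 42646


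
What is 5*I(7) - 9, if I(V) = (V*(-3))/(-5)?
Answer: 12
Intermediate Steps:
I(V) = 3*V/5 (I(V) = -3*V*(-1/5) = 3*V/5)
5*I(7) - 9 = 5*((3/5)*7) - 9 = 5*(21/5) - 9 = 21 - 9 = 12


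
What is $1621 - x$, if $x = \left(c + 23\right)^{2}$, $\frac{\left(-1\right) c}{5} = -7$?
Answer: $-1743$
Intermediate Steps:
$c = 35$ ($c = \left(-5\right) \left(-7\right) = 35$)
$x = 3364$ ($x = \left(35 + 23\right)^{2} = 58^{2} = 3364$)
$1621 - x = 1621 - 3364 = -1743$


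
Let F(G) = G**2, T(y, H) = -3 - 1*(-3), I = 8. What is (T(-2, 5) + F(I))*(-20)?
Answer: -1280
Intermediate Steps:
T(y, H) = 0 (T(y, H) = -3 + 3 = 0)
(T(-2, 5) + F(I))*(-20) = (0 + 8**2)*(-20) = (0 + 64)*(-20) = 64*(-20) = -1280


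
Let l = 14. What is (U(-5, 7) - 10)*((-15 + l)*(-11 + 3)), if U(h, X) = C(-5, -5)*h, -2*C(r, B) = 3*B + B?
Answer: -480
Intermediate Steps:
C(r, B) = -2*B (C(r, B) = -(3*B + B)/2 = -2*B)
U(h, X) = 10*h (U(h, X) = (-2*(-5))*h = 10*h)
(U(-5, 7) - 10)*((-15 + l)*(-11 + 3)) = (10*(-5) - 10)*((-15 + 14)*(-11 + 3)) = (-50 - 10)*(-1*(-8)) = -60*8 = -480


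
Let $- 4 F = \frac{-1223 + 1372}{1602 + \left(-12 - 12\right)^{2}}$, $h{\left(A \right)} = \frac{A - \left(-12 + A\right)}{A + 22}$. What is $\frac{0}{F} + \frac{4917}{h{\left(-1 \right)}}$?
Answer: $\frac{34419}{4} \approx 8604.8$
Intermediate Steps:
$h{\left(A \right)} = \frac{12}{22 + A}$
$F = - \frac{149}{8712}$ ($F = - \frac{\left(-1223 + 1372\right) \frac{1}{1602 + \left(-12 - 12\right)^{2}}}{4} = - \frac{149 \frac{1}{1602 + \left(-24\right)^{2}}}{4} = - \frac{149 \frac{1}{1602 + 576}}{4} = - \frac{149 \cdot \frac{1}{2178}}{4} = \left(- \frac{1}{4}\right) \frac{149}{2178} = - \frac{149}{8712} \approx -0.017103$)
$\frac{0}{F} + \frac{4917}{h{\left(-1 \right)}} = \frac{0}{- \frac{149}{8712}} + \frac{4917}{12 \frac{1}{22 - 1}} = 0 \left(- \frac{8712}{149}\right) + \frac{4917}{12 \cdot \frac{1}{21}} = 0 + \frac{4917}{12 \cdot \frac{1}{21}} = 0 + \frac{4917}{\frac{4}{7}} = 0 + 4917 \cdot \frac{7}{4} = 0 + \frac{34419}{4} = \frac{34419}{4}$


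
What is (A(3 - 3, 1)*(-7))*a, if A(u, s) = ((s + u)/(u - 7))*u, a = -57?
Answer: 0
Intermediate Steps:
A(u, s) = u*(s + u)/(-7 + u) (A(u, s) = ((s + u)/(-7 + u))*u = u*(s + u)/(-7 + u))
(A(3 - 3, 1)*(-7))*a = (((3 - 3)*(1 + (3 - 3))/(-7 + (3 - 3)))*(-7))*(-57) = ((0*(1 + 0)/(-7 + 0))*(-7))*(-57) = ((0*1/(-7))*(-7))*(-57) = ((0*(-1/7)*1)*(-7))*(-57) = (0*(-7))*(-57) = 0*(-57) = 0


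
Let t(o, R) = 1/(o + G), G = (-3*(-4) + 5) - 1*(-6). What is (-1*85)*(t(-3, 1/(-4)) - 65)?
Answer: 22083/4 ≈ 5520.8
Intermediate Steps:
G = 23 (G = (12 + 5) + 6 = 17 + 6 = 23)
t(o, R) = 1/(23 + o) (t(o, R) = 1/(o + 23) = 1/(23 + o))
(-1*85)*(t(-3, 1/(-4)) - 65) = (-1*85)*(1/(23 - 3) - 65) = -85*(1/20 - 65) = -85*(-1299/20) = 22083/4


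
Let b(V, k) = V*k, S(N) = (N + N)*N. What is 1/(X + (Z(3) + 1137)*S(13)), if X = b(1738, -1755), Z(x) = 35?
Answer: -1/2654054 ≈ -3.7678e-7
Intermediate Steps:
S(N) = 2*N**2 (S(N) = (2*N)*N = 2*N**2)
X = -3050190 (X = 1738*(-1755) = -3050190)
1/(X + (Z(3) + 1137)*S(13)) = 1/(-3050190 + (35 + 1137)*(2*13**2)) = 1/(-3050190 + 1172*(2*169)) = 1/(-3050190 + 1172*338) = 1/(-3050190 + 396136) = 1/(-2654054) = -1/2654054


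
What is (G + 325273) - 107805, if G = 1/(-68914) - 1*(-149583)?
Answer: 25294952613/68914 ≈ 3.6705e+5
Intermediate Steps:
G = 10308362861/68914 (G = -1/68914 + 149583 = 10308362861/68914 ≈ 1.4958e+5)
(G + 325273) - 107805 = (10308362861/68914 + 325273) - 107805 = 32724226383/68914 - 107805 = 25294952613/68914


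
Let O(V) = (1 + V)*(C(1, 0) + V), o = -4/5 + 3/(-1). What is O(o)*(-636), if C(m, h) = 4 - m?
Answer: -35616/25 ≈ -1424.6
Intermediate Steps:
o = -19/5 (o = -4*1/5 + 3*(-1) = -4/5 - 3 = -19/5 ≈ -3.8000)
O(V) = (1 + V)*(3 + V) (O(V) = (1 + V)*((4 - 1*1) + V) = (1 + V)*((4 - 1) + V) = (1 + V)*(3 + V))
O(o)*(-636) = (3 + (-19/5)**2 + 4*(-19/5))*(-636) = (3 + 361/25 - 76/5)*(-636) = (56/25)*(-636) = -35616/25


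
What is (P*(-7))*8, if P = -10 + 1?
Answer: 504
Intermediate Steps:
P = -9
(P*(-7))*8 = -9*(-7)*8 = 63*8 = 504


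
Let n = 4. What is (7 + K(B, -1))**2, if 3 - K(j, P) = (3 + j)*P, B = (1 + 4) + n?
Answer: 484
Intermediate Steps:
B = 9 (B = (1 + 4) + 4 = 5 + 4 = 9)
K(j, P) = 3 - P*(3 + j) (K(j, P) = 3 - (3 + j)*P = 3 - P*(3 + j))
(7 + K(B, -1))**2 = (7 + (3 - 3*(-1) - 1*(-1)*9))**2 = (7 + (3 + 3 + 9))**2 = (7 + 15)**2 = 22**2 = 484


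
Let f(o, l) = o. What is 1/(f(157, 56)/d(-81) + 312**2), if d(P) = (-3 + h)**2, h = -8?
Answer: 121/11778781 ≈ 1.0273e-5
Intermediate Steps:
d(P) = 121 (d(P) = (-3 - 8)**2 = (-11)**2 = 121)
1/(f(157, 56)/d(-81) + 312**2) = 1/(157/121 + 312**2) = 1/(157*(1/121) + 97344) = 1/(157/121 + 97344) = 1/(11778781/121) = 121/11778781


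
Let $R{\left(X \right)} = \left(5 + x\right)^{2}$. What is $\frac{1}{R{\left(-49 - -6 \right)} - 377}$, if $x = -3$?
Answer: $- \frac{1}{373} \approx -0.002681$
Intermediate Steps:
$R{\left(X \right)} = 4$ ($R{\left(X \right)} = \left(5 - 3\right)^{2} = 2^{2} = 4$)
$\frac{1}{R{\left(-49 - -6 \right)} - 377} = \frac{1}{4 - 377} = \frac{1}{-373} = - \frac{1}{373}$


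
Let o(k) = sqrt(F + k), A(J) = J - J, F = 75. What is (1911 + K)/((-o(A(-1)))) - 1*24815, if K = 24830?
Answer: -24815 - 26741*sqrt(3)/15 ≈ -27903.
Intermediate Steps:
A(J) = 0
o(k) = sqrt(75 + k)
(1911 + K)/((-o(A(-1)))) - 1*24815 = (1911 + 24830)/((-sqrt(75 + 0))) - 1*24815 = 26741/((-sqrt(75))) - 24815 = 26741/((-5*sqrt(3))) - 24815 = 26741*(-sqrt(3)/15) - 24815 = -26741*sqrt(3)/15 - 24815 = -24815 - 26741*sqrt(3)/15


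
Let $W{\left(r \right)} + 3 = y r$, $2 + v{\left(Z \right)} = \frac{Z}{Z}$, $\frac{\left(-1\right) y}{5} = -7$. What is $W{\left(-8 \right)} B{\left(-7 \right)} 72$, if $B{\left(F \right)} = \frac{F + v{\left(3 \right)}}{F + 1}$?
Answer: $-27168$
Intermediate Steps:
$y = 35$ ($y = \left(-5\right) \left(-7\right) = 35$)
$v{\left(Z \right)} = -1$ ($v{\left(Z \right)} = -2 + \frac{Z}{Z} = -2 + 1 = -1$)
$W{\left(r \right)} = -3 + 35 r$
$B{\left(F \right)} = \frac{-1 + F}{1 + F}$ ($B{\left(F \right)} = \frac{F - 1}{F + 1} = \frac{-1 + F}{1 + F}$)
$W{\left(-8 \right)} B{\left(-7 \right)} 72 = \left(-3 + 35 \left(-8\right)\right) \frac{-1 - 7}{1 - 7} \cdot 72 = \left(-3 - 280\right) \frac{1}{-6} \left(-8\right) 72 = - 283 \left(\left(- \frac{1}{6}\right) \left(-8\right)\right) 72 = \left(-283\right) \frac{4}{3} \cdot 72 = \left(- \frac{1132}{3}\right) 72 = -27168$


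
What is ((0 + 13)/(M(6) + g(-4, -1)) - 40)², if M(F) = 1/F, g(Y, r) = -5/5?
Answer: 77284/25 ≈ 3091.4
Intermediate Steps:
g(Y, r) = -1 (g(Y, r) = -5*⅕ = -1)
((0 + 13)/(M(6) + g(-4, -1)) - 40)² = ((0 + 13)/(1/6 - 1) - 40)² = (13/(⅙ - 1) - 40)² = (13/(-⅚) - 40)² = (13*(-6/5) - 40)² = (-78/5 - 40)² = (-278/5)² = 77284/25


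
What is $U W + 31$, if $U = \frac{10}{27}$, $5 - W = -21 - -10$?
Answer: $\frac{997}{27} \approx 36.926$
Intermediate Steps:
$W = 16$ ($W = 5 - \left(-21 - -10\right) = 5 - \left(-21 + 10\right) = 5 - -11 = 5 + 11 = 16$)
$U = \frac{10}{27}$ ($U = 10 \cdot \frac{1}{27} = \frac{10}{27} \approx 0.37037$)
$U W + 31 = \frac{10}{27} \cdot 16 + 31 = \frac{160}{27} + 31 = \frac{997}{27}$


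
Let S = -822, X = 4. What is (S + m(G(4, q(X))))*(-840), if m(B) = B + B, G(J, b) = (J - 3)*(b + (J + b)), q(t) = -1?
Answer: 687120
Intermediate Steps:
G(J, b) = (-3 + J)*(J + 2*b)
m(B) = 2*B
(S + m(G(4, q(X))))*(-840) = (-822 + 2*(4² - 6*(-1) - 3*4 + 2*4*(-1)))*(-840) = (-822 + 2*(16 + 6 - 12 - 8))*(-840) = (-822 + 2*2)*(-840) = (-822 + 4)*(-840) = -818*(-840) = 687120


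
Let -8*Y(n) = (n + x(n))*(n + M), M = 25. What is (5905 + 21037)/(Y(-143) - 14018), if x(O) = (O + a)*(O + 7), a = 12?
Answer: 107768/986635 ≈ 0.10923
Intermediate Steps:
x(O) = (7 + O)*(12 + O) (x(O) = (O + 12)*(O + 7) = (12 + O)*(7 + O) = (7 + O)*(12 + O))
Y(n) = -(25 + n)*(84 + n**2 + 20*n)/8 (Y(n) = -(n + (84 + n**2 + 19*n))*(n + 25)/8 = -(84 + n**2 + 20*n)*(25 + n)/8 = -(25 + n)*(84 + n**2 + 20*n)/8)
(5905 + 21037)/(Y(-143) - 14018) = (5905 + 21037)/((-525/2 - 73*(-143) - 45/8*(-143)**2 - 1/8*(-143)**3) - 14018) = 26942/((-525/2 + 10439 - 45/8*20449 - 1/8*(-2924207)) - 14018) = 26942/((-525/2 + 10439 - 920205/8 + 2924207/8) - 14018) = 26942/(1042707/4 - 14018) = 26942/(986635/4) = 26942*(4/986635) = 107768/986635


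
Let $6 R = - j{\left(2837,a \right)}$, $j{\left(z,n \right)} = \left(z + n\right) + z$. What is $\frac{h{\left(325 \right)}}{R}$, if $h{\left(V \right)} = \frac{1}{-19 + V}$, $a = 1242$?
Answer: $- \frac{1}{352716} \approx -2.8351 \cdot 10^{-6}$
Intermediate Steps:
$j{\left(z,n \right)} = n + 2 z$ ($j{\left(z,n \right)} = \left(n + z\right) + z = n + 2 z$)
$R = - \frac{3458}{3}$ ($R = \frac{\left(-1\right) \left(1242 + 2 \cdot 2837\right)}{6} = \frac{\left(-1\right) \left(1242 + 5674\right)}{6} = \frac{\left(-1\right) 6916}{6} = \frac{1}{6} \left(-6916\right) = - \frac{3458}{3} \approx -1152.7$)
$\frac{h{\left(325 \right)}}{R} = \frac{1}{\left(-19 + 325\right) \left(- \frac{3458}{3}\right)} = \frac{1}{306} \left(- \frac{3}{3458}\right) = - \frac{1}{352716}$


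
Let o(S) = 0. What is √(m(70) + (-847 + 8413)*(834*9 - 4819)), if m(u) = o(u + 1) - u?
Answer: 2*√5082443 ≈ 4508.9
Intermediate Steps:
m(u) = -u (m(u) = 0 - u = -u)
√(m(70) + (-847 + 8413)*(834*9 - 4819)) = √(-1*70 + (-847 + 8413)*(834*9 - 4819)) = √(-70 + 7566*(7506 - 4819)) = √(-70 + 7566*2687) = √(-70 + 20329842) = √20329772 = 2*√5082443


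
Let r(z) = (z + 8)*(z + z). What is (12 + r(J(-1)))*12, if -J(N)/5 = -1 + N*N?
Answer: 144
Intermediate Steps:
J(N) = 5 - 5*N² (J(N) = -5*(-1 + N*N) = -5*(-1 + N²) = 5 - 5*N²)
r(z) = 2*z*(8 + z) (r(z) = (8 + z)*(2*z) = 2*z*(8 + z))
(12 + r(J(-1)))*12 = (12 + 2*(5 - 5*(-1)²)*(8 + (5 - 5*(-1)²)))*12 = (12 + 2*(5 - 5*1)*(8 + (5 - 5*1)))*12 = (12 + 2*(5 - 5)*(8 + (5 - 5)))*12 = (12 + 2*0*(8 + 0))*12 = (12 + 2*0*8)*12 = (12 + 0)*12 = 12*12 = 144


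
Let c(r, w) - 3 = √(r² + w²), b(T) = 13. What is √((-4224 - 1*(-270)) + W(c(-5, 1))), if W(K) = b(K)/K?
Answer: √(-11849 - 3954*√26)/√(3 + √26) ≈ 62.868*I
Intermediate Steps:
c(r, w) = 3 + √(r² + w²)
W(K) = 13/K
√((-4224 - 1*(-270)) + W(c(-5, 1))) = √((-4224 - 1*(-270)) + 13/(3 + √((-5)² + 1²))) = √((-4224 + 270) + 13/(3 + √(25 + 1))) = √(-3954 + 13/(3 + √26))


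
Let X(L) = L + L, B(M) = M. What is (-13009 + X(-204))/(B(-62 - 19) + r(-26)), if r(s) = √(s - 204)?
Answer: 1086777/6791 + 13417*I*√230/6791 ≈ 160.03 + 29.963*I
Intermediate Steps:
X(L) = 2*L
r(s) = √(-204 + s)
(-13009 + X(-204))/(B(-62 - 19) + r(-26)) = (-13009 + 2*(-204))/((-62 - 19) + √(-204 - 26)) = (-13009 - 408)/(-81 + √(-230)) = -13417/(-81 + I*√230)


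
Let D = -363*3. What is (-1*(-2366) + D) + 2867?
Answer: 4144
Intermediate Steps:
D = -1089
(-1*(-2366) + D) + 2867 = (-1*(-2366) - 1089) + 2867 = (2366 - 1089) + 2867 = 1277 + 2867 = 4144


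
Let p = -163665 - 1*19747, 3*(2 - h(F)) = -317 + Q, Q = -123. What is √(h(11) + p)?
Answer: I*√1649370/3 ≈ 428.09*I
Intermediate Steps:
h(F) = 446/3 (h(F) = 2 - (-317 - 123)/3 = 2 - ⅓*(-440) = 2 + 440/3 = 446/3)
p = -183412 (p = -163665 - 19747 = -183412)
√(h(11) + p) = √(446/3 - 183412) = √(-549790/3) = I*√1649370/3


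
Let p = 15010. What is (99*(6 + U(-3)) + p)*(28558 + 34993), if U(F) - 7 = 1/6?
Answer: 2073478477/2 ≈ 1.0367e+9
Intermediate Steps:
U(F) = 43/6 (U(F) = 7 + 1/6 = 7 + ⅙ = 43/6)
(99*(6 + U(-3)) + p)*(28558 + 34993) = (99*(6 + 43/6) + 15010)*(28558 + 34993) = (99*(79/6) + 15010)*63551 = (2607/2 + 15010)*63551 = (32627/2)*63551 = 2073478477/2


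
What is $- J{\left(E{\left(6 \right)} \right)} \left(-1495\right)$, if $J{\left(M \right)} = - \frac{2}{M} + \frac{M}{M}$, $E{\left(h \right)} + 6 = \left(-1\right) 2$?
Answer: $\frac{7475}{4} \approx 1868.8$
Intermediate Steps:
$E{\left(h \right)} = -8$ ($E{\left(h \right)} = -6 - 2 = -8$)
$J{\left(M \right)} = 1 - \frac{2}{M}$ ($J{\left(M \right)} = - \frac{2}{M} + 1 = 1 - \frac{2}{M}$)
$- J{\left(E{\left(6 \right)} \right)} \left(-1495\right) = - \frac{-2 - 8}{-8} \left(-1495\right) = - \left(- \frac{1}{8}\right) \left(-10\right) \left(-1495\right) = - \frac{5 \left(-1495\right)}{4} = \left(-1\right) \left(- \frac{7475}{4}\right) = \frac{7475}{4}$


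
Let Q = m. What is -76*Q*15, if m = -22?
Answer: 25080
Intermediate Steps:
Q = -22
-76*Q*15 = -76*(-22)*15 = 1672*15 = 25080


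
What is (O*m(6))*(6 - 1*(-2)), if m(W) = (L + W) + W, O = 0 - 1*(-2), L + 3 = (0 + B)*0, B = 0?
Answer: 144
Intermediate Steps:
L = -3 (L = -3 + (0 + 0)*0 = -3 + 0*0 = -3 + 0 = -3)
O = 2 (O = 0 + 2 = 2)
m(W) = -3 + 2*W (m(W) = (-3 + W) + W = -3 + 2*W)
(O*m(6))*(6 - 1*(-2)) = (2*(-3 + 2*6))*(6 - 1*(-2)) = (2*(-3 + 12))*(6 + 2) = (2*9)*8 = 18*8 = 144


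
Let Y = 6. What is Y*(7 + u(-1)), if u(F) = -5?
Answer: 12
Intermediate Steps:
Y*(7 + u(-1)) = 6*(7 - 5) = 6*2 = 12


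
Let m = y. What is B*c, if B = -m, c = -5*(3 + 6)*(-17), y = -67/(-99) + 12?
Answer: -106675/11 ≈ -9697.7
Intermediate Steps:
y = 1255/99 (y = -67*(-1/99) + 12 = 67/99 + 12 = 1255/99 ≈ 12.677)
c = 765 (c = -5*9*(-17) = -45*(-17) = 765)
m = 1255/99 ≈ 12.677
B = -1255/99 (B = -1*1255/99 = -1255/99 ≈ -12.677)
B*c = -1255/99*765 = -106675/11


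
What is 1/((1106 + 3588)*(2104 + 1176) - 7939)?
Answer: 1/15388381 ≈ 6.4984e-8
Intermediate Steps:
1/((1106 + 3588)*(2104 + 1176) - 7939) = 1/(4694*3280 - 7939) = 1/(15396320 - 7939) = 1/15388381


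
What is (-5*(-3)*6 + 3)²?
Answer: 8649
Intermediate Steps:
(-5*(-3)*6 + 3)² = (15*6 + 3)² = (90 + 3)² = 93² = 8649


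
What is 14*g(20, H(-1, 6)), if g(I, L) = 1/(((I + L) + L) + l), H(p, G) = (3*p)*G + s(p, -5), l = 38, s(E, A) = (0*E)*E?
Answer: 7/11 ≈ 0.63636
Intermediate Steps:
s(E, A) = 0 (s(E, A) = 0*E = 0)
H(p, G) = 3*G*p (H(p, G) = (3*p)*G + 0 = 3*G*p + 0 = 3*G*p)
g(I, L) = 1/(38 + I + 2*L) (g(I, L) = 1/(((I + L) + L) + 38) = 1/((I + 2*L) + 38) = 1/(38 + I + 2*L))
14*g(20, H(-1, 6)) = 14/(38 + 20 + 2*(3*6*(-1))) = 14/(38 + 20 + 2*(-18)) = 14/(38 + 20 - 36) = 14/22 = 14*(1/22) = 7/11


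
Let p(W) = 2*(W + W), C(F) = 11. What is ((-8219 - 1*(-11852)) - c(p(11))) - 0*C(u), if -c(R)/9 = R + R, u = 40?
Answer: 4425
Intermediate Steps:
p(W) = 4*W (p(W) = 2*(2*W) = 4*W)
c(R) = -18*R (c(R) = -9*(R + R) = -18*R)
((-8219 - 1*(-11852)) - c(p(11))) - 0*C(u) = ((-8219 - 1*(-11852)) - (-18)*4*11) - 0*11 = ((-8219 + 11852) - (-18)*44) - 1*0 = (3633 - 1*(-792)) + 0 = (3633 + 792) + 0 = 4425 + 0 = 4425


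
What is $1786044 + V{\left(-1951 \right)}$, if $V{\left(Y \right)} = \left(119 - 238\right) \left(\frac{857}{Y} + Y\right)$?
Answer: $\frac{3937635546}{1951} \approx 2.0183 \cdot 10^{6}$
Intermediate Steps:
$V{\left(Y \right)} = - \frac{101983}{Y} - 119 Y$ ($V{\left(Y \right)} = - 119 \left(Y + \frac{857}{Y}\right) = - \frac{101983}{Y} - 119 Y$)
$1786044 + V{\left(-1951 \right)} = 1786044 - \left(-232169 + \frac{101983}{-1951}\right) = 1786044 + \left(\left(-101983\right) \left(- \frac{1}{1951}\right) + 232169\right) = 1786044 + \left(\frac{101983}{1951} + 232169\right) = 1786044 + \frac{453063702}{1951} = \frac{3937635546}{1951}$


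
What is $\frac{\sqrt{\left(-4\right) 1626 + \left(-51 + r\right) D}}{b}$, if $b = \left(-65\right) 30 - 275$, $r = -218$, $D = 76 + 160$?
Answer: $- \frac{2 i \sqrt{17497}}{2225} \approx - 0.1189 i$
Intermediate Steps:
$D = 236$
$b = -2225$ ($b = -1950 - 275 = -2225$)
$\frac{\sqrt{\left(-4\right) 1626 + \left(-51 + r\right) D}}{b} = \frac{\sqrt{\left(-4\right) 1626 + \left(-51 - 218\right) 236}}{-2225} = \sqrt{-6504 - 63484} \left(- \frac{1}{2225}\right) = \sqrt{-69988} \left(- \frac{1}{2225}\right) = 2 i \sqrt{17497} \left(- \frac{1}{2225}\right) = - \frac{2 i \sqrt{17497}}{2225}$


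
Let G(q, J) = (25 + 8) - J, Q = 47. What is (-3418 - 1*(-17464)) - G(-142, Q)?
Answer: 14060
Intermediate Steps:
G(q, J) = 33 - J
(-3418 - 1*(-17464)) - G(-142, Q) = (-3418 - 1*(-17464)) - (33 - 1*47) = (-3418 + 17464) - (33 - 47) = 14046 - 1*(-14) = 14046 + 14 = 14060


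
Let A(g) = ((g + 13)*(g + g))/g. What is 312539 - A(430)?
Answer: 311653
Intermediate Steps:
A(g) = 26 + 2*g (A(g) = ((13 + g)*(2*g))/g = (2*g*(13 + g))/g = 26 + 2*g)
312539 - A(430) = 312539 - (26 + 2*430) = 312539 - (26 + 860) = 312539 - 1*886 = 312539 - 886 = 311653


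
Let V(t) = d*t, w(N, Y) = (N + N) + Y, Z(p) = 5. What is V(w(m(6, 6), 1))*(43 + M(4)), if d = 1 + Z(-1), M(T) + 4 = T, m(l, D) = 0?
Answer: 258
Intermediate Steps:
M(T) = -4 + T
w(N, Y) = Y + 2*N (w(N, Y) = 2*N + Y = Y + 2*N)
d = 6 (d = 1 + 5 = 6)
V(t) = 6*t
V(w(m(6, 6), 1))*(43 + M(4)) = (6*(1 + 2*0))*(43 + (-4 + 4)) = (6*(1 + 0))*(43 + 0) = (6*1)*43 = 6*43 = 258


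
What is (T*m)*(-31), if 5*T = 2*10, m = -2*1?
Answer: 248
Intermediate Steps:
m = -2
T = 4 (T = (2*10)/5 = (⅕)*20 = 4)
(T*m)*(-31) = (4*(-2))*(-31) = -8*(-31) = 248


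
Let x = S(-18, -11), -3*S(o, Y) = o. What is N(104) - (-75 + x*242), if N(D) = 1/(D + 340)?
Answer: -611387/444 ≈ -1377.0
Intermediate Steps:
S(o, Y) = -o/3
x = 6 (x = -⅓*(-18) = 6)
N(D) = 1/(340 + D)
N(104) - (-75 + x*242) = 1/(340 + 104) - (-75 + 6*242) = 1/444 - (-75 + 1452) = 1/444 - 1*1377 = 1/444 - 1377 = -611387/444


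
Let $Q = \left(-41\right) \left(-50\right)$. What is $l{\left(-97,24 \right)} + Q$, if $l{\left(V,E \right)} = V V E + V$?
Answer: $227769$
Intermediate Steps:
$l{\left(V,E \right)} = V + E V^{2}$ ($l{\left(V,E \right)} = V^{2} E + V = E V^{2} + V = V + E V^{2}$)
$Q = 2050$
$l{\left(-97,24 \right)} + Q = - 97 \left(1 + 24 \left(-97\right)\right) + 2050 = - 97 \left(1 - 2328\right) + 2050 = \left(-97\right) \left(-2327\right) + 2050 = 225719 + 2050 = 227769$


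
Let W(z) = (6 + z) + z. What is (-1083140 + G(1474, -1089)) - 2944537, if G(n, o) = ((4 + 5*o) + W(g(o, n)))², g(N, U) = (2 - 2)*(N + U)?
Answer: 25511548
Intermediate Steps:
g(N, U) = 0 (g(N, U) = 0*(N + U) = 0)
W(z) = 6 + 2*z
G(n, o) = (10 + 5*o)² (G(n, o) = ((4 + 5*o) + (6 + 2*0))² = ((4 + 5*o) + (6 + 0))² = ((4 + 5*o) + 6)² = (10 + 5*o)²)
(-1083140 + G(1474, -1089)) - 2944537 = (-1083140 + 25*(2 - 1089)²) - 2944537 = (-1083140 + 25*(-1087)²) - 2944537 = (-1083140 + 25*1181569) - 2944537 = (-1083140 + 29539225) - 2944537 = 28456085 - 2944537 = 25511548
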